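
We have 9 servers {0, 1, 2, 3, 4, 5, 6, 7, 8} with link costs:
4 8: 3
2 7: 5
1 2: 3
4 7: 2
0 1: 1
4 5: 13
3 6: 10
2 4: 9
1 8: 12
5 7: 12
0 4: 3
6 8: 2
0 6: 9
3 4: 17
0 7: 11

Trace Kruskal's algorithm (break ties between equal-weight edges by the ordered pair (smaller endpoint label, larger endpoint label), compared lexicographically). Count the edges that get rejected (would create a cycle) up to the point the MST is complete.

Kruskal's algorithm — process edges by increasing weight (ties by edge label):
0 1 (1): add — endpoints in different components.
4 7 (2): add — endpoints in different components.
6 8 (2): add — endpoints in different components.
0 4 (3): add — endpoints in different components.
1 2 (3): add — endpoints in different components.
4 8 (3): add — endpoints in different components.
2 7 (5): skip — 2 and 7 already connected.
0 6 (9): skip — 0 and 6 already connected.
2 4 (9): skip — 2 and 4 already connected.
3 6 (10): add — endpoints in different components.
0 7 (11): skip — 0 and 7 already connected.
1 8 (12): skip — 1 and 8 already connected.
5 7 (12): add — endpoints in different components.
Edges rejected before the tree was complete: 5.

5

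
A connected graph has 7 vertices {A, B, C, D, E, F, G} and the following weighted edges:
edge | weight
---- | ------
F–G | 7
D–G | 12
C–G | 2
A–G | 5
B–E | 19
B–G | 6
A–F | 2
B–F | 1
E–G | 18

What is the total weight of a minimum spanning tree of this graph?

40

Kruskal: consider edges lightest-first.
B–F (1): add. Components now {A} {B,F} {C} {D} {E} {G}
A–F (2): add. Components now {A,B,F} {C} {D} {E} {G}
C–G (2): add. Components now {A,B,F} {C,G} {D} {E}
A–G (5): add. Components now {A,B,C,F,G} {D} {E}
B–G (6): skip — B and G already connected.
F–G (7): skip — F and G already connected.
D–G (12): add. Components now {A,B,C,D,F,G} {E}
E–G (18): add. Components now {A,B,C,D,E,F,G}
MST edges: B–F, A–F, C–G, A–G, D–G, E–G; total weight 1+2+2+5+12+18 = 40.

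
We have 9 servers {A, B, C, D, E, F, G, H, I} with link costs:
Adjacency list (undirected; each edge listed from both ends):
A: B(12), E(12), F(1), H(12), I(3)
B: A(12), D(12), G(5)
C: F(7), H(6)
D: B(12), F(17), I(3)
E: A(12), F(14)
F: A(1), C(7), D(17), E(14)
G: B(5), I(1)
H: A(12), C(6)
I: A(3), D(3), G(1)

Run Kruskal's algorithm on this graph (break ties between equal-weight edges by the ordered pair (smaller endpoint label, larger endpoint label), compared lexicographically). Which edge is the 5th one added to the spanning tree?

Kruskal: consider edges lightest-first.
A—F (1): add — endpoints in different components.
G—I (1): add — endpoints in different components.
A—I (3): add — endpoints in different components.
D—I (3): add — endpoints in different components.
B—G (5): add — endpoints in different components.
C—H (6): add — endpoints in different components.
C—F (7): add — endpoints in different components.
A—B (12): skip — A and B already connected.
A—E (12): add — endpoints in different components.
The 5th edge added is B—G.

B-G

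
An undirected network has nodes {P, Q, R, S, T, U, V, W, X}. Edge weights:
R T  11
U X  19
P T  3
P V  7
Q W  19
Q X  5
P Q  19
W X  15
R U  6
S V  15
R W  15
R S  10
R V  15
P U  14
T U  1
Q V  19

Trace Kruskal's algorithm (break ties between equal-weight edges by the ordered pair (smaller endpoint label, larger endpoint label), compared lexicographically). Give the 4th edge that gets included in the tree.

R-U

Sort edges by weight, then run Kruskal:
T U (1): add — endpoints in different components.
P T (3): add — endpoints in different components.
Q X (5): add — endpoints in different components.
R U (6): add — endpoints in different components.
P V (7): add — endpoints in different components.
R S (10): add — endpoints in different components.
R T (11): skip — T and R already connected.
P U (14): skip — P and U already connected.
R V (15): skip — V and R already connected.
R W (15): add — endpoints in different components.
S V (15): skip — S and V already connected.
W X (15): add — endpoints in different components.
The 4th edge added is R U.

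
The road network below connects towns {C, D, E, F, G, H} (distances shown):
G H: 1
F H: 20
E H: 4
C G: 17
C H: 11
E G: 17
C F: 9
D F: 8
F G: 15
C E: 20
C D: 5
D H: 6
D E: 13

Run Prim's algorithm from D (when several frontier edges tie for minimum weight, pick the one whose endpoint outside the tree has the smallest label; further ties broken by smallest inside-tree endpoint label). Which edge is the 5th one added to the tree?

D-F

Grow the tree from D using Prim:
Step 1: frontier [C D 5, D H 6, D F 8, D E 13] → take C D (5); add C.
Step 2: frontier [C F 9, C H 11, C G 17, C E 20, D H 6, D F 8, D E 13] → take D H (6); add H.
Step 3: frontier [C F 9, C G 17, C E 20, D F 8, D E 13, G H 1, E H 4, F H 20] → take G H (1); add G.
Step 4: frontier [C F 9, C E 20, D F 8, D E 13, F G 15, E G 17, E H 4, F H 20] → take E H (4); add E.
Step 5: frontier [C F 9, D F 8, F G 15, F H 20] → take D F (8); add F.
The 5th edge added is D F.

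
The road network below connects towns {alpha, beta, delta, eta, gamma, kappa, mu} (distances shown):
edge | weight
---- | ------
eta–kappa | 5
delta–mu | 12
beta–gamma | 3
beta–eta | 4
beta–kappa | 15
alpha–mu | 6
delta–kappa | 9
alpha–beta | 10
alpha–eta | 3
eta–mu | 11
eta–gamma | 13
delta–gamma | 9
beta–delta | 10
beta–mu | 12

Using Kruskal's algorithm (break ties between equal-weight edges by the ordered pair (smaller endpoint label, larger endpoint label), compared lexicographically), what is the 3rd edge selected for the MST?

beta-eta

Kruskal: consider edges lightest-first.
alpha–eta (3): add. Components now {kappa} {alpha,eta} {beta} {delta} {mu} {gamma}
beta–gamma (3): add. Components now {kappa} {alpha,eta} {beta,gamma} {delta} {mu}
beta–eta (4): add. Components now {kappa} {alpha,beta,eta,gamma} {delta} {mu}
eta–kappa (5): add. Components now {alpha,beta,eta,gamma,kappa} {delta} {mu}
alpha–mu (6): add. Components now {alpha,beta,eta,gamma,kappa,mu} {delta}
delta–gamma (9): add. Components now {alpha,beta,delta,eta,gamma,kappa,mu}
The 3rd edge added is beta–eta.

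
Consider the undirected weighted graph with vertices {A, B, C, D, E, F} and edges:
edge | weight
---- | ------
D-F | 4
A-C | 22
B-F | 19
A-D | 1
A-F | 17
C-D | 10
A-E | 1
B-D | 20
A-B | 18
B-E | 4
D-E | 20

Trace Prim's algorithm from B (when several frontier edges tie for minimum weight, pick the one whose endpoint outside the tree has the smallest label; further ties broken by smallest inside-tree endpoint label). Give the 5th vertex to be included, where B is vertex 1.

F

Grow the tree from B using Prim:
Step 1: cheapest edge leaving the tree is B-E (4); add E.
Step 2: cheapest edge leaving the tree is A-E (1); add A.
Step 3: cheapest edge leaving the tree is A-D (1); add D.
Step 4: cheapest edge leaving the tree is D-F (4); add F.
Step 5: cheapest edge leaving the tree is C-D (10); add C.
Vertex order: B, E, A, D, F, C. The 5th vertex is F.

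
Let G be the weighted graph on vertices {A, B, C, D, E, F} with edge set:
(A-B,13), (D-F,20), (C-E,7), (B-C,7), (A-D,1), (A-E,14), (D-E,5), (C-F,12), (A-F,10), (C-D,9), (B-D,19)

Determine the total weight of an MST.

Sort edges by weight, then run Kruskal:
A-D (1): add. Components now {A,D} {B} {C} {E} {F}
D-E (5): add. Components now {A,D,E} {B} {C} {F}
B-C (7): add. Components now {A,D,E} {B,C} {F}
C-E (7): add. Components now {A,B,C,D,E} {F}
C-D (9): skip — C and D already connected.
A-F (10): add. Components now {A,B,C,D,E,F}
MST edges: A-D, D-E, B-C, C-E, A-F; total weight 1+5+7+7+10 = 30.

30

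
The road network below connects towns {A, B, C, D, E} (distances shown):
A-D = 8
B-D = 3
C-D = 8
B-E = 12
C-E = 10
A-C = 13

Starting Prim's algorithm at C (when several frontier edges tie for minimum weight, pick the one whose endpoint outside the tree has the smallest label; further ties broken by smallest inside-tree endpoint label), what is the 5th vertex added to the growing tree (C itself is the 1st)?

Prim, starting at C.
Step 1: frontier [C-D 8, C-E 10, A-C 13] → take C-D (8); add D.
Step 2: frontier [C-E 10, A-C 13, B-D 3, A-D 8] → take B-D (3); add B.
Step 3: frontier [B-E 12, C-E 10, A-C 13, A-D 8] → take A-D (8); add A.
Step 4: frontier [B-E 12, C-E 10] → take C-E (10); add E.
Vertex order: C, D, B, A, E. The 5th vertex is E.

E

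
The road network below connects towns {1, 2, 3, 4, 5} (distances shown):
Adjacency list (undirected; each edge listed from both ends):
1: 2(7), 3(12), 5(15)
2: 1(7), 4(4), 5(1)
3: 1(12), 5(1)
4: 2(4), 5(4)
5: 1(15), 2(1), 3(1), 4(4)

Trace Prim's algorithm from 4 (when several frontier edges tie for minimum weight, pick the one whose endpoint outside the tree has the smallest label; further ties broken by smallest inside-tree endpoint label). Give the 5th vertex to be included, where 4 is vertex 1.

Prim, starting at 4.
Step 1: cheapest edge leaving the tree is 2–4 (4); add 2.
Step 2: cheapest edge leaving the tree is 2–5 (1); add 5.
Step 3: cheapest edge leaving the tree is 3–5 (1); add 3.
Step 4: cheapest edge leaving the tree is 1–2 (7); add 1.
Vertex order: 4, 2, 5, 3, 1. The 5th vertex is 1.

1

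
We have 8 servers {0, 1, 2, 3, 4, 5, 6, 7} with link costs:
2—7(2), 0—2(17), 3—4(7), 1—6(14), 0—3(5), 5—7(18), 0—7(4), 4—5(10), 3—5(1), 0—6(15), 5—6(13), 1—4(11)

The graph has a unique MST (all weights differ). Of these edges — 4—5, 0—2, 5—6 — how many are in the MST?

1

Kruskal's algorithm — process edges by increasing weight (ties by edge label):
3—5 (1): add — endpoints in different components.
2—7 (2): add — endpoints in different components.
0—7 (4): add — endpoints in different components.
0—3 (5): add — endpoints in different components.
3—4 (7): add — endpoints in different components.
4—5 (10): skip — 4 and 5 already connected.
1—4 (11): add — endpoints in different components.
5—6 (13): add — endpoints in different components.
MST edge set: {3—5, 2—7, 0—7, 0—3, 3—4, 1—4, 5—6}.
Of the listed edges, {5—6} are in the MST → 1.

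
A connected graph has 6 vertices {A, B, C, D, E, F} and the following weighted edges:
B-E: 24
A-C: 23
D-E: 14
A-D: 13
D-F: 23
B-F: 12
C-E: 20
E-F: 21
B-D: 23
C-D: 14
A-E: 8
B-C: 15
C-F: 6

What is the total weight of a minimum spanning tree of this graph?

53

Prim's algorithm from B:
Step 1: frontier [B-F 12, B-C 15, B-D 23, B-E 24] → take B-F (12); add F.
Step 2: frontier [B-C 15, B-D 23, B-E 24, C-F 6, E-F 21, D-F 23] → take C-F (6); add C.
Step 3: frontier [B-D 23, B-E 24, C-D 14, C-E 20, A-C 23, E-F 21, D-F 23] → take C-D (14); add D.
Step 4: frontier [B-E 24, C-E 20, A-C 23, A-D 13, D-E 14, E-F 21] → take A-D (13); add A.
Step 5: frontier [A-E 8, B-E 24, C-E 20, D-E 14, E-F 21] → take A-E (8); add E.
MST edges: B-F, C-F, C-D, A-D, A-E; total weight 12+6+14+13+8 = 53.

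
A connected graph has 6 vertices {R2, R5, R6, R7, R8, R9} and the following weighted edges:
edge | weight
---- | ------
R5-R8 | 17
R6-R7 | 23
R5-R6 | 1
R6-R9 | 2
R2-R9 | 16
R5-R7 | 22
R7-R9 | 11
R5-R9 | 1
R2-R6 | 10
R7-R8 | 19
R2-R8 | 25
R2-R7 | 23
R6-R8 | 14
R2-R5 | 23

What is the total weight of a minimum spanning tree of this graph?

37

Grow the tree from R9 using Prim:
Step 1: frontier [R5-R9 1, R6-R9 2, R7-R9 11, R2-R9 16] → take R5-R9 (1); add R5.
Step 2: frontier [R5-R6 1, R5-R8 17, R5-R7 22, R2-R5 23, R6-R9 2, R7-R9 11, R2-R9 16] → take R5-R6 (1); add R6.
Step 3: frontier [R5-R8 17, R5-R7 22, R2-R5 23, R2-R6 10, R6-R8 14, R6-R7 23, R7-R9 11, R2-R9 16] → take R2-R6 (10); add R2.
Step 4: frontier [R2-R7 23, R2-R8 25, R5-R8 17, R5-R7 22, R6-R8 14, R6-R7 23, R7-R9 11] → take R7-R9 (11); add R7.
Step 5: frontier [R2-R8 25, R5-R8 17, R6-R8 14, R7-R8 19] → take R6-R8 (14); add R8.
MST edges: R5-R9, R5-R6, R2-R6, R7-R9, R6-R8; total weight 1+1+10+11+14 = 37.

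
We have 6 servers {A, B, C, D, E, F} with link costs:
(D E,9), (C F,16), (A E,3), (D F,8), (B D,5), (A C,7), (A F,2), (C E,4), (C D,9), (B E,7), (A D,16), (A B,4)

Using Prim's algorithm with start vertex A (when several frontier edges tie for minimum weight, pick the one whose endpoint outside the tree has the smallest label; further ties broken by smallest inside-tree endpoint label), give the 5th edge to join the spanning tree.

B-D

Grow the tree from A using Prim:
Step 1: cheapest edge leaving the tree is A F (2); add F.
Step 2: cheapest edge leaving the tree is A E (3); add E.
Step 3: cheapest edge leaving the tree is A B (4); add B.
Step 4: cheapest edge leaving the tree is C E (4); add C.
Step 5: cheapest edge leaving the tree is B D (5); add D.
The 5th edge added is B D.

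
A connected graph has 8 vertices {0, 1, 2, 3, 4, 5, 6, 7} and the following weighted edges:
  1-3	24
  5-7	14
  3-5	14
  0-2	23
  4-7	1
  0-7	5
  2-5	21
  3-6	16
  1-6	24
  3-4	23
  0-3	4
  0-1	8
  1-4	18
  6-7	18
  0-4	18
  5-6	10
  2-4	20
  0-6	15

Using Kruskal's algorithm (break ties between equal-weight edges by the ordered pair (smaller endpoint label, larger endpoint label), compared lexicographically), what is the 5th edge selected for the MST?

5-6

Kruskal: consider edges lightest-first.
4-7 (1): add — endpoints in different components.
0-3 (4): add — endpoints in different components.
0-7 (5): add — endpoints in different components.
0-1 (8): add — endpoints in different components.
5-6 (10): add — endpoints in different components.
3-5 (14): add — endpoints in different components.
5-7 (14): skip — 5 and 7 already connected.
0-6 (15): skip — 0 and 6 already connected.
3-6 (16): skip — 3 and 6 already connected.
0-4 (18): skip — 0 and 4 already connected.
1-4 (18): skip — 1 and 4 already connected.
6-7 (18): skip — 6 and 7 already connected.
2-4 (20): add — endpoints in different components.
The 5th edge added is 5-6.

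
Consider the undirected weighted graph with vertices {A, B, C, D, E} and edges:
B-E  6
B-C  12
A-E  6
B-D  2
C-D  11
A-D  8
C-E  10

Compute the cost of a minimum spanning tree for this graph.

24

Grow the tree from D using Prim:
Step 1: frontier [B-D 2, A-D 8, C-D 11] → take B-D (2); add B.
Step 2: frontier [B-E 6, B-C 12, A-D 8, C-D 11] → take B-E (6); add E.
Step 3: frontier [B-C 12, A-D 8, C-D 11, A-E 6, C-E 10] → take A-E (6); add A.
Step 4: frontier [B-C 12, C-D 11, C-E 10] → take C-E (10); add C.
MST edges: B-D, B-E, A-E, C-E; total weight 2+6+6+10 = 24.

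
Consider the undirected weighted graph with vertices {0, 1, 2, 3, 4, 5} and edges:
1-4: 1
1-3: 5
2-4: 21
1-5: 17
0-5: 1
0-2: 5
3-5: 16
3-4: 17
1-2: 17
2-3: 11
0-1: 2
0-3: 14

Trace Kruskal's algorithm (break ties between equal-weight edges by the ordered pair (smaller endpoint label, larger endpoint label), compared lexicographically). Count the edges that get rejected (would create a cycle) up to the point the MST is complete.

0

Kruskal: consider edges lightest-first.
0-5 (1): add. Components now {0,5} {1} {2} {3} {4}
1-4 (1): add. Components now {0,5} {1,4} {2} {3}
0-1 (2): add. Components now {0,1,4,5} {2} {3}
0-2 (5): add. Components now {0,1,2,4,5} {3}
1-3 (5): add. Components now {0,1,2,3,4,5}
Edges rejected before the tree was complete: 0.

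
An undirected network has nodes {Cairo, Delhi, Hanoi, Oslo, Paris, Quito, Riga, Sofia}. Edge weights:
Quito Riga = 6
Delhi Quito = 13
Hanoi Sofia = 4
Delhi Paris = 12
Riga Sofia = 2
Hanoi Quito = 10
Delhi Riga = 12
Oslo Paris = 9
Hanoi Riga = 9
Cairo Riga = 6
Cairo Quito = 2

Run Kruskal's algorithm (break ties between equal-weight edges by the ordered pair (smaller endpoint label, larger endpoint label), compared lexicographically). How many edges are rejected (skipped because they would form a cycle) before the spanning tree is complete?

Kruskal's algorithm — process edges by increasing weight (ties by edge label):
Cairo Quito (2): add — endpoints in different components.
Riga Sofia (2): add — endpoints in different components.
Hanoi Sofia (4): add — endpoints in different components.
Cairo Riga (6): add — endpoints in different components.
Quito Riga (6): skip — Quito and Riga already connected.
Hanoi Riga (9): skip — Hanoi and Riga already connected.
Oslo Paris (9): add — endpoints in different components.
Hanoi Quito (10): skip — Hanoi and Quito already connected.
Delhi Paris (12): add — endpoints in different components.
Delhi Riga (12): add — endpoints in different components.
Edges rejected before the tree was complete: 3.

3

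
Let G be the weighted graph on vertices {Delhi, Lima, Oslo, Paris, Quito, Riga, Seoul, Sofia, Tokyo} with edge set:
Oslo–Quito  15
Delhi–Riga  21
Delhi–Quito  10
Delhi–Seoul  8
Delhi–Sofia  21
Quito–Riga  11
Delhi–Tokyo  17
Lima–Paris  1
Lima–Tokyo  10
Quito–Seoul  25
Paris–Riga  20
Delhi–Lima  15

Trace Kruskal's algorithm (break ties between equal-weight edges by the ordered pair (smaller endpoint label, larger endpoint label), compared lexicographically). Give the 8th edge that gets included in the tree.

Delhi-Sofia

Sort edges by weight, then run Kruskal:
Lima–Paris (1): add — endpoints in different components.
Delhi–Seoul (8): add — endpoints in different components.
Delhi–Quito (10): add — endpoints in different components.
Lima–Tokyo (10): add — endpoints in different components.
Quito–Riga (11): add — endpoints in different components.
Delhi–Lima (15): add — endpoints in different components.
Oslo–Quito (15): add — endpoints in different components.
Delhi–Tokyo (17): skip — Delhi and Tokyo already connected.
Paris–Riga (20): skip — Riga and Paris already connected.
Delhi–Riga (21): skip — Riga and Delhi already connected.
Delhi–Sofia (21): add — endpoints in different components.
The 8th edge added is Delhi–Sofia.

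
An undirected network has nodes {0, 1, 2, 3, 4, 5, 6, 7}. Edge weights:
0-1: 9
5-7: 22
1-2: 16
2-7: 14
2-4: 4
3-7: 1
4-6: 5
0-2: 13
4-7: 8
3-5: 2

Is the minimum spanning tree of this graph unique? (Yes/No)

Sort edges by weight, then run Kruskal:
3-7 (1): add — endpoints in different components.
3-5 (2): add — endpoints in different components.
2-4 (4): add — endpoints in different components.
4-6 (5): add — endpoints in different components.
4-7 (8): add — endpoints in different components.
0-1 (9): add — endpoints in different components.
0-2 (13): add — endpoints in different components.
Every non-tree edge has weight strictly greater than the heaviest edge on the tree path between its endpoints, so the MST is unique.

Yes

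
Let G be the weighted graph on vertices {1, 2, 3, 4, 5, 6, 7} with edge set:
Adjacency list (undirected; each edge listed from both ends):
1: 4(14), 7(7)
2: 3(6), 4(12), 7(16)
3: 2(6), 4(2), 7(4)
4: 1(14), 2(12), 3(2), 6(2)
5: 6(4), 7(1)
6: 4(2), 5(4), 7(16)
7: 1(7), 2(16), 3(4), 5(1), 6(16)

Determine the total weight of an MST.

22

Kruskal's algorithm — process edges by increasing weight (ties by edge label):
5-7 (1): add — endpoints in different components.
3-4 (2): add — endpoints in different components.
4-6 (2): add — endpoints in different components.
3-7 (4): add — endpoints in different components.
5-6 (4): skip — 5 and 6 already connected.
2-3 (6): add — endpoints in different components.
1-7 (7): add — endpoints in different components.
MST edges: 5-7, 3-4, 4-6, 3-7, 2-3, 1-7; total weight 1+2+2+4+6+7 = 22.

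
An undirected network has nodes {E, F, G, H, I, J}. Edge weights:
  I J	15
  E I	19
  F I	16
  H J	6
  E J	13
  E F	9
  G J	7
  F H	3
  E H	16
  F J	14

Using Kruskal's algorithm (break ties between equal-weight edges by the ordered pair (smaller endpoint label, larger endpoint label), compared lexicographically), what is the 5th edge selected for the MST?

Kruskal's algorithm — process edges by increasing weight (ties by edge label):
F H (3): add. Components now {E} {F,H} {G} {I} {J}
H J (6): add. Components now {E} {F,H,J} {G} {I}
G J (7): add. Components now {E} {F,G,H,J} {I}
E F (9): add. Components now {E,F,G,H,J} {I}
E J (13): skip — E and J already connected.
F J (14): skip — F and J already connected.
I J (15): add. Components now {E,F,G,H,I,J}
The 5th edge added is I J.

I-J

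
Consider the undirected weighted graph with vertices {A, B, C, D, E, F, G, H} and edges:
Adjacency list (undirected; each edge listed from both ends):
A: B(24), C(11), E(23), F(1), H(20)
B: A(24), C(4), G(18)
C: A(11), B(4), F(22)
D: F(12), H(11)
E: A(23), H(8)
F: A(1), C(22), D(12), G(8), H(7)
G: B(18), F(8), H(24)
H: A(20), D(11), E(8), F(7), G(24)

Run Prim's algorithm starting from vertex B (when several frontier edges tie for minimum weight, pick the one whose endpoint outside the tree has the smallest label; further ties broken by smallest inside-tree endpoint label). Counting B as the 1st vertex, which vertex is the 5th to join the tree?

Prim's algorithm from B:
Step 1: cheapest edge leaving the tree is B-C (4); add C.
Step 2: cheapest edge leaving the tree is A-C (11); add A.
Step 3: cheapest edge leaving the tree is A-F (1); add F.
Step 4: cheapest edge leaving the tree is F-H (7); add H.
Step 5: cheapest edge leaving the tree is E-H (8); add E.
Step 6: cheapest edge leaving the tree is F-G (8); add G.
Step 7: cheapest edge leaving the tree is D-H (11); add D.
Vertex order: B, C, A, F, H, E, G, D. The 5th vertex is H.

H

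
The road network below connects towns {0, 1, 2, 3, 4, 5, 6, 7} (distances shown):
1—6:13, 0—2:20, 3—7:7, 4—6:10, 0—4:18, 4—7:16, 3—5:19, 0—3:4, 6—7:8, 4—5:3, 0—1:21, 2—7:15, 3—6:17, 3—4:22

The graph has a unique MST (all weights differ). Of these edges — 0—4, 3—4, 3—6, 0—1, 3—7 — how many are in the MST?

Kruskal: consider edges lightest-first.
4—5 (3): add — endpoints in different components.
0—3 (4): add — endpoints in different components.
3—7 (7): add — endpoints in different components.
6—7 (8): add — endpoints in different components.
4—6 (10): add — endpoints in different components.
1—6 (13): add — endpoints in different components.
2—7 (15): add — endpoints in different components.
MST edge set: {4—5, 0—3, 3—7, 6—7, 4—6, 1—6, 2—7}.
Of the listed edges, {3—7} are in the MST → 1.

1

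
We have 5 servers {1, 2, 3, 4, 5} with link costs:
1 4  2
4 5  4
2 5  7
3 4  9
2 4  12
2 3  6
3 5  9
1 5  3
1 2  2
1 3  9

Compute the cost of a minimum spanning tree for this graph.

13

Prim, starting at 5.
Step 1: frontier [1 5 3, 4 5 4, 2 5 7, 3 5 9] → take 1 5 (3); add 1.
Step 2: frontier [1 2 2, 1 4 2, 1 3 9, 4 5 4, 2 5 7, 3 5 9] → take 1 2 (2); add 2.
Step 3: frontier [1 4 2, 1 3 9, 2 3 6, 2 4 12, 4 5 4, 3 5 9] → take 1 4 (2); add 4.
Step 4: frontier [1 3 9, 2 3 6, 3 4 9, 3 5 9] → take 2 3 (6); add 3.
MST edges: 1 5, 1 2, 1 4, 2 3; total weight 3+2+2+6 = 13.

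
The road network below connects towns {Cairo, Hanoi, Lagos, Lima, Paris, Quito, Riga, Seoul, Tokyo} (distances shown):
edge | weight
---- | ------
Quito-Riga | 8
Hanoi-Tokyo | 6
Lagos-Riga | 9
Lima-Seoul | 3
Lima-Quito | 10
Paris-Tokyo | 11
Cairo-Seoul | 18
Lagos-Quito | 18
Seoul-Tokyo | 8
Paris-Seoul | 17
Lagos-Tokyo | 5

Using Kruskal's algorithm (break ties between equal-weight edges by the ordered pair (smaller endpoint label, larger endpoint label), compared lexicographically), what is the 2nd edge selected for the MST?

Lagos-Tokyo

Kruskal's algorithm — process edges by increasing weight (ties by edge label):
Lima-Seoul (3): add — endpoints in different components.
Lagos-Tokyo (5): add — endpoints in different components.
Hanoi-Tokyo (6): add — endpoints in different components.
Quito-Riga (8): add — endpoints in different components.
Seoul-Tokyo (8): add — endpoints in different components.
Lagos-Riga (9): add — endpoints in different components.
Lima-Quito (10): skip — Quito and Lima already connected.
Paris-Tokyo (11): add — endpoints in different components.
Paris-Seoul (17): skip — Paris and Seoul already connected.
Cairo-Seoul (18): add — endpoints in different components.
The 2nd edge added is Lagos-Tokyo.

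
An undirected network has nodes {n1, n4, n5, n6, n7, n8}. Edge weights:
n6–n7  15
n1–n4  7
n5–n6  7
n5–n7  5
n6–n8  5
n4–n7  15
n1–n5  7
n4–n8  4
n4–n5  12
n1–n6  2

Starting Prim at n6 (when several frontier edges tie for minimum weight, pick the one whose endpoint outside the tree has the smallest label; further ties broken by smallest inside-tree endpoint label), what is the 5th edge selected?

n5-n7

Prim, starting at n6.
Step 1: frontier [n1–n6 2, n6–n8 5, n5–n6 7, n6–n7 15] → take n1–n6 (2); add n1.
Step 2: frontier [n1–n4 7, n1–n5 7, n6–n8 5, n5–n6 7, n6–n7 15] → take n6–n8 (5); add n8.
Step 3: frontier [n1–n4 7, n1–n5 7, n5–n6 7, n6–n7 15, n4–n8 4] → take n4–n8 (4); add n4.
Step 4: frontier [n1–n5 7, n4–n5 12, n4–n7 15, n5–n6 7, n6–n7 15] → take n1–n5 (7); add n5.
Step 5: frontier [n4–n7 15, n5–n7 5, n6–n7 15] → take n5–n7 (5); add n7.
The 5th edge added is n5–n7.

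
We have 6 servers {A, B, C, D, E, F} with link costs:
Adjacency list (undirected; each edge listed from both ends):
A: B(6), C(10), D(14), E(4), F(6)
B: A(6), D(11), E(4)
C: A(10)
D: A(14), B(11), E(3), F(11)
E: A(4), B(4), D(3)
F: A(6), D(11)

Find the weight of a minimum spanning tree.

Grow the tree from E using Prim:
Step 1: cheapest edge leaving the tree is D–E (3); add D.
Step 2: cheapest edge leaving the tree is A–E (4); add A.
Step 3: cheapest edge leaving the tree is B–E (4); add B.
Step 4: cheapest edge leaving the tree is A–F (6); add F.
Step 5: cheapest edge leaving the tree is A–C (10); add C.
MST edges: D–E, A–E, B–E, A–F, A–C; total weight 3+4+4+6+10 = 27.

27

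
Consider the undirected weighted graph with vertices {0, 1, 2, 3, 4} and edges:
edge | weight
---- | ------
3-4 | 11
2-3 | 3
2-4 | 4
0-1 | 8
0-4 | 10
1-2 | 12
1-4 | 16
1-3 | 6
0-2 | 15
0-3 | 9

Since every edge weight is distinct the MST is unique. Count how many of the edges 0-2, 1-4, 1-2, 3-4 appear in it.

0

Sort edges by weight, then run Kruskal:
2-3 (3): add. Components now {0} {1} {2,3} {4}
2-4 (4): add. Components now {0} {1} {2,3,4}
1-3 (6): add. Components now {0} {1,2,3,4}
0-1 (8): add. Components now {0,1,2,3,4}
MST edge set: {2-3, 2-4, 1-3, 0-1}.
Of the listed edges, {} are in the MST → 0.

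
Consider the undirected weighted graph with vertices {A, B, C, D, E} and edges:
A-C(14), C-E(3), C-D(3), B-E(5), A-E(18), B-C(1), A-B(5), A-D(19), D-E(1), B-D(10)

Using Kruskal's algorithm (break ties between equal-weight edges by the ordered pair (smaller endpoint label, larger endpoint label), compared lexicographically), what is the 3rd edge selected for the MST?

Kruskal: consider edges lightest-first.
B-C (1): add — endpoints in different components.
D-E (1): add — endpoints in different components.
C-D (3): add — endpoints in different components.
C-E (3): skip — C and E already connected.
A-B (5): add — endpoints in different components.
The 3rd edge added is C-D.

C-D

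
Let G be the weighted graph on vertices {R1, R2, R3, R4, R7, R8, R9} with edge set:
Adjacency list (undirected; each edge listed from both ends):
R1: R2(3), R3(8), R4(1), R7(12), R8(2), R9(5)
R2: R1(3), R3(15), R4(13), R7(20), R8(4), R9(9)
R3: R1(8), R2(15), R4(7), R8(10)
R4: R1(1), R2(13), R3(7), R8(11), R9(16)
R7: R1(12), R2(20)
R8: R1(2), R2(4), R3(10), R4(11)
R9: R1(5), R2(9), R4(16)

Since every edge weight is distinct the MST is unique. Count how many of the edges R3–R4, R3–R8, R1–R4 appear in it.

Kruskal's algorithm — process edges by increasing weight (ties by edge label):
R1–R4 (1): add. Components now {R7} {R1,R4} {R8} {R9} {R3} {R2}
R1–R8 (2): add. Components now {R7} {R1,R4,R8} {R9} {R3} {R2}
R1–R2 (3): add. Components now {R7} {R1,R2,R4,R8} {R9} {R3}
R2–R8 (4): skip — R8 and R2 already connected.
R1–R9 (5): add. Components now {R7} {R1,R2,R4,R8,R9} {R3}
R3–R4 (7): add. Components now {R7} {R1,R2,R3,R4,R8,R9}
R1–R3 (8): skip — R3 and R1 already connected.
R2–R9 (9): skip — R9 and R2 already connected.
R3–R8 (10): skip — R8 and R3 already connected.
R4–R8 (11): skip — R4 and R8 already connected.
R1–R7 (12): add. Components now {R1,R2,R3,R4,R7,R8,R9}
MST edge set: {R1–R4, R1–R8, R1–R2, R1–R9, R3–R4, R1–R7}.
Of the listed edges, {R3–R4, R1–R4} are in the MST → 2.

2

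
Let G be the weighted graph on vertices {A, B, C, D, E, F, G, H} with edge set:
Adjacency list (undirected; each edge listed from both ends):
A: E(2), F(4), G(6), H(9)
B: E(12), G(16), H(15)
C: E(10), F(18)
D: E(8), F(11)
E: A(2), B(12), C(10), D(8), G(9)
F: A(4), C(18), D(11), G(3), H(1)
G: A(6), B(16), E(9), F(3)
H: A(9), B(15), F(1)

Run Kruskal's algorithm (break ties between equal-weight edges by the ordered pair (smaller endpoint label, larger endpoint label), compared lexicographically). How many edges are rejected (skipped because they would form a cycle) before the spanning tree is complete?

Kruskal: consider edges lightest-first.
F H (1): add — endpoints in different components.
A E (2): add — endpoints in different components.
F G (3): add — endpoints in different components.
A F (4): add — endpoints in different components.
A G (6): skip — A and G already connected.
D E (8): add — endpoints in different components.
A H (9): skip — A and H already connected.
E G (9): skip — E and G already connected.
C E (10): add — endpoints in different components.
D F (11): skip — D and F already connected.
B E (12): add — endpoints in different components.
Edges rejected before the tree was complete: 4.

4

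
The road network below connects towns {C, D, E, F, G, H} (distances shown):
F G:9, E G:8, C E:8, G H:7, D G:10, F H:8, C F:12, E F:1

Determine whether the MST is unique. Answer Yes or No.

Sort edges by weight, then run Kruskal:
E F (1): add. Components now {C} {D} {E,F} {G} {H}
G H (7): add. Components now {C} {D} {E,F} {G,H}
C E (8): add. Components now {C,E,F} {D} {G,H}
E G (8): add. Components now {C,E,F,G,H} {D}
F H (8): skip — F and H already connected.
F G (9): skip — F and G already connected.
D G (10): add. Components now {C,D,E,F,G,H}
Non-tree edge F H has weight 8, equal to the heaviest edge on its tree cycle — swapping gives another MST of the same weight. Not unique.

No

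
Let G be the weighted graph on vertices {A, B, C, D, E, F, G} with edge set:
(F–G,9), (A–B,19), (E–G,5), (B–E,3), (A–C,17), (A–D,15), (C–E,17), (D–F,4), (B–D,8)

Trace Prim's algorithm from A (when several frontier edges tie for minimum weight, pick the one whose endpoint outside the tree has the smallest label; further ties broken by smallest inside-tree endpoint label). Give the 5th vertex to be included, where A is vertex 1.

E

Grow the tree from A using Prim:
Step 1: frontier [A–D 15, A–C 17, A–B 19] → take A–D (15); add D.
Step 2: frontier [A–C 17, A–B 19, D–F 4, B–D 8] → take D–F (4); add F.
Step 3: frontier [A–C 17, A–B 19, B–D 8, F–G 9] → take B–D (8); add B.
Step 4: frontier [A–C 17, B–E 3, F–G 9] → take B–E (3); add E.
Step 5: frontier [A–C 17, E–G 5, C–E 17, F–G 9] → take E–G (5); add G.
Step 6: frontier [A–C 17, C–E 17] → take A–C (17); add C.
Vertex order: A, D, F, B, E, G, C. The 5th vertex is E.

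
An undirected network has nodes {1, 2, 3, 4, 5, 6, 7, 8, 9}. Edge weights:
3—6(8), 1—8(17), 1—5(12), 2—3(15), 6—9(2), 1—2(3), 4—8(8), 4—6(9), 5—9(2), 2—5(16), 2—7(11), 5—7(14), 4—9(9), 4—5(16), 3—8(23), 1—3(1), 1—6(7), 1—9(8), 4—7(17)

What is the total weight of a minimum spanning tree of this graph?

Grow the tree from 4 using Prim:
Step 1: cheapest edge leaving the tree is 4—8 (8); add 8.
Step 2: cheapest edge leaving the tree is 4—6 (9); add 6.
Step 3: cheapest edge leaving the tree is 6—9 (2); add 9.
Step 4: cheapest edge leaving the tree is 5—9 (2); add 5.
Step 5: cheapest edge leaving the tree is 1—6 (7); add 1.
Step 6: cheapest edge leaving the tree is 1—3 (1); add 3.
Step 7: cheapest edge leaving the tree is 1—2 (3); add 2.
Step 8: cheapest edge leaving the tree is 2—7 (11); add 7.
MST edges: 4—8, 4—6, 6—9, 5—9, 1—6, 1—3, 1—2, 2—7; total weight 8+9+2+2+7+1+3+11 = 43.

43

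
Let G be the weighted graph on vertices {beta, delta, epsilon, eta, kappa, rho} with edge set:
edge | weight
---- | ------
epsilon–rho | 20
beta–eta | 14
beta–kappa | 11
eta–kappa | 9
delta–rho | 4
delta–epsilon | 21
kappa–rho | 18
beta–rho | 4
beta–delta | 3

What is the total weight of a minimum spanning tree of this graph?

47

Prim's algorithm from rho:
Step 1: frontier [beta–rho 4, delta–rho 4, kappa–rho 18, epsilon–rho 20] → take beta–rho (4); add beta.
Step 2: frontier [beta–delta 3, beta–kappa 11, beta–eta 14, delta–rho 4, kappa–rho 18, epsilon–rho 20] → take beta–delta (3); add delta.
Step 3: frontier [beta–kappa 11, beta–eta 14, delta–epsilon 21, kappa–rho 18, epsilon–rho 20] → take beta–kappa (11); add kappa.
Step 4: frontier [beta–eta 14, delta–epsilon 21, eta–kappa 9, epsilon–rho 20] → take eta–kappa (9); add eta.
Step 5: frontier [delta–epsilon 21, epsilon–rho 20] → take epsilon–rho (20); add epsilon.
MST edges: beta–rho, beta–delta, beta–kappa, eta–kappa, epsilon–rho; total weight 4+3+11+9+20 = 47.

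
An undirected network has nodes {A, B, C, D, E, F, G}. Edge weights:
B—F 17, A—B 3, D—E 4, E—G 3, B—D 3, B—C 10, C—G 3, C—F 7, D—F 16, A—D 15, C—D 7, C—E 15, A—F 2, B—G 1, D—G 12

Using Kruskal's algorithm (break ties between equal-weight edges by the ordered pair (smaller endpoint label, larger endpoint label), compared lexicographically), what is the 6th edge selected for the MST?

Kruskal: consider edges lightest-first.
B—G (1): add. Components now {A} {B,G} {C} {D} {E} {F}
A—F (2): add. Components now {A,F} {B,G} {C} {D} {E}
A—B (3): add. Components now {A,B,F,G} {C} {D} {E}
B—D (3): add. Components now {A,B,D,F,G} {C} {E}
C—G (3): add. Components now {A,B,C,D,F,G} {E}
E—G (3): add. Components now {A,B,C,D,E,F,G}
The 6th edge added is E—G.

E-G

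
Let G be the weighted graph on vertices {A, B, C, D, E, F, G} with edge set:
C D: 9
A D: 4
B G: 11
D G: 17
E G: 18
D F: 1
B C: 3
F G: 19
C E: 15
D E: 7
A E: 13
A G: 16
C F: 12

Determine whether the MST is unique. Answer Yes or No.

Kruskal: consider edges lightest-first.
D F (1): add. Components now {A} {B} {C} {D,F} {E} {G}
B C (3): add. Components now {A} {B,C} {D,F} {E} {G}
A D (4): add. Components now {A,D,F} {B,C} {E} {G}
D E (7): add. Components now {A,D,E,F} {B,C} {G}
C D (9): add. Components now {A,B,C,D,E,F} {G}
B G (11): add. Components now {A,B,C,D,E,F,G}
Every non-tree edge has weight strictly greater than the heaviest edge on the tree path between its endpoints, so the MST is unique.

Yes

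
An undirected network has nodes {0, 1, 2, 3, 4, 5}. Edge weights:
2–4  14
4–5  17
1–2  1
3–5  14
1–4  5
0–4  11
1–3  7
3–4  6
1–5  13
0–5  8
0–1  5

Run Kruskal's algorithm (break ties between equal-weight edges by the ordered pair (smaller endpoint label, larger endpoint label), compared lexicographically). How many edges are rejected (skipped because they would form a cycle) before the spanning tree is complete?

1

Kruskal's algorithm — process edges by increasing weight (ties by edge label):
1–2 (1): add — endpoints in different components.
0–1 (5): add — endpoints in different components.
1–4 (5): add — endpoints in different components.
3–4 (6): add — endpoints in different components.
1–3 (7): skip — 1 and 3 already connected.
0–5 (8): add — endpoints in different components.
Edges rejected before the tree was complete: 1.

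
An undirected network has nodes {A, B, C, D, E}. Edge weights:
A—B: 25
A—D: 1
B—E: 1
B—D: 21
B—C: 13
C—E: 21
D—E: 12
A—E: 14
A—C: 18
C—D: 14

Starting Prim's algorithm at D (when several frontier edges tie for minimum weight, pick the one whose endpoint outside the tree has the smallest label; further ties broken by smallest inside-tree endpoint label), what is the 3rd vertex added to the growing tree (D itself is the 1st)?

Prim, starting at D.
Step 1: frontier [A—D 1, D—E 12, C—D 14, B—D 21] → take A—D (1); add A.
Step 2: frontier [A—E 14, A—C 18, A—B 25, D—E 12, C—D 14, B—D 21] → take D—E (12); add E.
Step 3: frontier [A—C 18, A—B 25, C—D 14, B—D 21, B—E 1, C—E 21] → take B—E (1); add B.
Step 4: frontier [A—C 18, B—C 13, C—D 14, C—E 21] → take B—C (13); add C.
Vertex order: D, A, E, B, C. The 3rd vertex is E.

E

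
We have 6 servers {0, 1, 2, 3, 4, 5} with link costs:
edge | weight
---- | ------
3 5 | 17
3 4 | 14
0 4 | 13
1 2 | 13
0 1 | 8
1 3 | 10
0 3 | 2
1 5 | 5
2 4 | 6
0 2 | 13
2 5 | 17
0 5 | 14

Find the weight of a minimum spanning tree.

34

Prim's algorithm from 2:
Step 1: frontier [2 4 6, 0 2 13, 1 2 13, 2 5 17] → take 2 4 (6); add 4.
Step 2: frontier [0 2 13, 1 2 13, 2 5 17, 0 4 13, 3 4 14] → take 0 2 (13); add 0.
Step 3: frontier [0 3 2, 0 1 8, 0 5 14, 1 2 13, 2 5 17, 3 4 14] → take 0 3 (2); add 3.
Step 4: frontier [0 1 8, 0 5 14, 1 2 13, 2 5 17, 1 3 10, 3 5 17] → take 0 1 (8); add 1.
Step 5: frontier [0 5 14, 1 5 5, 2 5 17, 3 5 17] → take 1 5 (5); add 5.
MST edges: 2 4, 0 2, 0 3, 0 1, 1 5; total weight 6+13+2+8+5 = 34.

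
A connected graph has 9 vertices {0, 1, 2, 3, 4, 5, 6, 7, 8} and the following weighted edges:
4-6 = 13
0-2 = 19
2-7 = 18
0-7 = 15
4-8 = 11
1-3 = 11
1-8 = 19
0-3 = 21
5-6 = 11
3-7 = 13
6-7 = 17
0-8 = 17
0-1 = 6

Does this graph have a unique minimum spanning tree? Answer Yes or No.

No

Sort edges by weight, then run Kruskal:
0-1 (6): add — endpoints in different components.
1-3 (11): add — endpoints in different components.
4-8 (11): add — endpoints in different components.
5-6 (11): add — endpoints in different components.
3-7 (13): add — endpoints in different components.
4-6 (13): add — endpoints in different components.
0-7 (15): skip — 0 and 7 already connected.
0-8 (17): add — endpoints in different components.
6-7 (17): skip — 6 and 7 already connected.
2-7 (18): add — endpoints in different components.
Non-tree edge 6-7 has weight 17, equal to the heaviest edge on its tree cycle — swapping gives another MST of the same weight. Not unique.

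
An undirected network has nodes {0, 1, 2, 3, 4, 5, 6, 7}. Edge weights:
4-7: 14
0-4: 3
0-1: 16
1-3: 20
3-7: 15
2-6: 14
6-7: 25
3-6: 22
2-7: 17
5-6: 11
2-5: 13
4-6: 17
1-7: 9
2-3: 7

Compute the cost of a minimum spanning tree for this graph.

72

Prim's algorithm from 2:
Step 1: cheapest edge leaving the tree is 2-3 (7); add 3.
Step 2: cheapest edge leaving the tree is 2-5 (13); add 5.
Step 3: cheapest edge leaving the tree is 5-6 (11); add 6.
Step 4: cheapest edge leaving the tree is 3-7 (15); add 7.
Step 5: cheapest edge leaving the tree is 1-7 (9); add 1.
Step 6: cheapest edge leaving the tree is 4-7 (14); add 4.
Step 7: cheapest edge leaving the tree is 0-4 (3); add 0.
MST edges: 2-3, 2-5, 5-6, 3-7, 1-7, 4-7, 0-4; total weight 7+13+11+15+9+14+3 = 72.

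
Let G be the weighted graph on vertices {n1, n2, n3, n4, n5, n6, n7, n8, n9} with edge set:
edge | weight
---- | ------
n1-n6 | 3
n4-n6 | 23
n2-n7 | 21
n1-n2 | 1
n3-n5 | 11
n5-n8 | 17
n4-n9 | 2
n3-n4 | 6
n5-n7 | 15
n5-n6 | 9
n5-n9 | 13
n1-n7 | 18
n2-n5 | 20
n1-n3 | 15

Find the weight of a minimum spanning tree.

Grow the tree from n7 using Prim:
Step 1: cheapest edge leaving the tree is n5-n7 (15); add n5.
Step 2: cheapest edge leaving the tree is n5-n6 (9); add n6.
Step 3: cheapest edge leaving the tree is n1-n6 (3); add n1.
Step 4: cheapest edge leaving the tree is n1-n2 (1); add n2.
Step 5: cheapest edge leaving the tree is n3-n5 (11); add n3.
Step 6: cheapest edge leaving the tree is n3-n4 (6); add n4.
Step 7: cheapest edge leaving the tree is n4-n9 (2); add n9.
Step 8: cheapest edge leaving the tree is n5-n8 (17); add n8.
MST edges: n5-n7, n5-n6, n1-n6, n1-n2, n3-n5, n3-n4, n4-n9, n5-n8; total weight 15+9+3+1+11+6+2+17 = 64.

64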